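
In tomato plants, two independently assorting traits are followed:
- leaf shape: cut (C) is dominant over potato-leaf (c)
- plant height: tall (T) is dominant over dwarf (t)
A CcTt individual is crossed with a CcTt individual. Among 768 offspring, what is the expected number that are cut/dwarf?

Dihybrid cross CcTt × CcTt — consider each gene separately:
leaf shape: Cc × Cc → 1 CC, 2 Cc, 1 cc → 3 C_ : 1 cc (out of 4)
plant height: Tt × Tt → 1 TT, 2 Tt, 1 tt → 3 T_ : 1 tt (out of 4)
Combine (counts out of 4 × 4 = 16): cut/tall (C_T_) = 3×3 = 9; cut/dwarf (C_tt) = 3×1 = 3; potato-leaf/tall (ccT_) = 1×3 = 3; potato-leaf/dwarf (cctt) = 1×1 = 1
Phenotype counts (out of 16): 9 cut/tall, 3 cut/dwarf, 3 potato-leaf/tall, 1 potato-leaf/dwarf
cut/dwarf: 3 out of 16 → fraction 3/16
Expected count = 3/16 × 768 = 144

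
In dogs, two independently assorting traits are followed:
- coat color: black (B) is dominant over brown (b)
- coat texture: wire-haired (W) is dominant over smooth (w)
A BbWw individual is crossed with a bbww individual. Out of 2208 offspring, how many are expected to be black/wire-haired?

Dihybrid cross BbWw × bbww — consider each gene separately:
coat color: Bb × bb → 2 Bb, 2 bb → 2 B_ : 2 bb (out of 4)
coat texture: Ww × ww → 2 Ww, 2 ww → 2 W_ : 2 ww (out of 4)
Combine (counts out of 4 × 4 = 16): black/wire-haired (B_W_) = 2×2 = 4; black/smooth (B_ww) = 2×2 = 4; brown/wire-haired (bbW_) = 2×2 = 4; brown/smooth (bbww) = 2×2 = 4
Phenotype counts (out of 16): 4 black/wire-haired, 4 black/smooth, 4 brown/wire-haired, 4 brown/smooth
black/wire-haired: 4 out of 16 → fraction 1/4
Expected count = 1/4 × 2208 = 552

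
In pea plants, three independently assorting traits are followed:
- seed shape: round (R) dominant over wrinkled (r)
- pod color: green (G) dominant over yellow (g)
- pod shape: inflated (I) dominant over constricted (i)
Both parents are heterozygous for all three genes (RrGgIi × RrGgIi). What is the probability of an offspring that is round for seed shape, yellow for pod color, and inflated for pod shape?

Trihybrid cross: RrGgIi × RrGgIi
Each trait segregates independently with a 3:1 phenotypic ratio, so each gene contributes 3/4 (dominant) or 1/4 (recessive).
Target: round (seed shape), yellow (pod color), inflated (pod shape)
Probability = product of independent per-trait probabilities
= 3/4 × 1/4 × 3/4 = 9/64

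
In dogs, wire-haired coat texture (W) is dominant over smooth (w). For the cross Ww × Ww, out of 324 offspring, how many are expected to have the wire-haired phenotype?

Punnett square for Ww × Ww:
Offspring genotypes: 1 WW, 2 Ww, 1 ww
Total offspring: 4
Count with target: 3
Probability: 3/4
Expected count = 3/4 × 324 = 243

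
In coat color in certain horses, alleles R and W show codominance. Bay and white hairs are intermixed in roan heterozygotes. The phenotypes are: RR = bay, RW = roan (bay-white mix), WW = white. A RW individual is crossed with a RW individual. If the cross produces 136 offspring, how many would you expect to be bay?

Punnett square for RW × RW:
Offspring genotypes: 1 RR, 2 RW, 1 WW
Phenotype counts: 1 bay, 2 roan (bay-white mix), 1 white
bay: 1 out of 4 → fraction 1/4
Expected count = 1/4 × 136 = 34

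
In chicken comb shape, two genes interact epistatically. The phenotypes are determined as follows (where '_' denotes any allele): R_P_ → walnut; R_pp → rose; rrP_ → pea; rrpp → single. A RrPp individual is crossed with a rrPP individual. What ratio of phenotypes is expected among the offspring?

Cross: RrPp × rrPP — consider each gene separately:
R gene: Rr × rr → 2 Rr, 2 rr → 2 R_ : 2 rr (out of 4)
P gene: Pp × PP → 2 PP, 2 Pp → 4 P_ (out of 4)
Genotype classes (out of 4 × 4 = 16): R_P_ = 2×4 = 8; rrP_ = 2×4 = 8
Apply the phenotype rules: R_P_ (8) → walnut; rrP_ (8) → pea
Phenotype counts (out of 16): 8 walnut, 8 pea
Ratio: 1 walnut : 1 pea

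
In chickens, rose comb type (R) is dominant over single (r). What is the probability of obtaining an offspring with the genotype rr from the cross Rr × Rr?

Punnett square for Rr × Rr:
Offspring genotypes: 1 RR, 2 Rr, 1 rr
Total offspring: 4
Count with target: 1
Probability: 1/4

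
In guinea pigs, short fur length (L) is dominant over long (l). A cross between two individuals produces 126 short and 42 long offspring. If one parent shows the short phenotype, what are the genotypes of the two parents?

Observed offspring: 126 short, 42 long
The observed ratio simplifies to 3:1. Long (ll) offspring appear, so each parent must contribute one l allele. The parent stated to show short carries L, so it is Ll. The other parent is then either Ll or ll: Ll × ll would give a 1:1 split, whereas Ll × Ll gives 3:1 — matching the data. So both parents are heterozygous (Ll × Ll).
Parent genotypes: Ll × Ll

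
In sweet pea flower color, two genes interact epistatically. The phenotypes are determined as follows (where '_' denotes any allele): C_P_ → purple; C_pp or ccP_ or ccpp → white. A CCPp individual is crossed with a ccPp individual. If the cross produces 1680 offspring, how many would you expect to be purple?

Cross: CCPp × ccPp — consider each gene separately:
C gene: CC × cc → 4 Cc → 4 C_ (out of 4)
P gene: Pp × Pp → 1 PP, 2 Pp, 1 pp → 3 P_ : 1 pp (out of 4)
Genotype classes (out of 4 × 4 = 16): C_P_ = 4×3 = 12; C_pp = 4×1 = 4
Apply the phenotype rules: C_P_ (12) → purple; C_pp (4) → white
Phenotype counts (out of 16): 12 purple, 4 white
purple: 12 out of 16 → fraction 3/4
Expected count = 3/4 × 1680 = 1260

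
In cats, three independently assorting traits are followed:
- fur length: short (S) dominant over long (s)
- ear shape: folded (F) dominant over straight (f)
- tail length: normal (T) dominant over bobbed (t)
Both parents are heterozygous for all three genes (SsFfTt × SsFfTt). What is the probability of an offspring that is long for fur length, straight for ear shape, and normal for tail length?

Trihybrid cross: SsFfTt × SsFfTt
Each trait segregates independently with a 3:1 phenotypic ratio, so each gene contributes 3/4 (dominant) or 1/4 (recessive).
Target: long (fur length), straight (ear shape), normal (tail length)
Probability = product of independent per-trait probabilities
= 1/4 × 1/4 × 3/4 = 3/64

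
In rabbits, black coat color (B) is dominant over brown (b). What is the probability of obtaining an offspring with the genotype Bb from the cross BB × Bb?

Punnett square for BB × Bb:
Offspring genotypes: 2 BB, 2 Bb
Total offspring: 4
Count with target: 2
Probability: 2/4 = 1/2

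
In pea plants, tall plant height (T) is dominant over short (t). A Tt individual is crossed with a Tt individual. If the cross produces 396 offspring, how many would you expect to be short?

Punnett square for Tt × Tt:
Offspring genotypes: 1 TT, 2 Tt, 1 tt
tall: 3, short: 1
short: 1 out of 4 → fraction 1/4
Expected count = 1/4 × 396 = 99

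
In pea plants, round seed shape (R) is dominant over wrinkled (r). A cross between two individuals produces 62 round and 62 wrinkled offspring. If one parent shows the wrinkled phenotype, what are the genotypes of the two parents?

Observed offspring: 62 round, 62 wrinkled
The observed ratio simplifies to 1:1. One parent shows wrinkled, so its genotype must be rr. A 1:1 offspring split requires the other parent to be heterozygous (Rr).
Parent genotypes: rr × Rr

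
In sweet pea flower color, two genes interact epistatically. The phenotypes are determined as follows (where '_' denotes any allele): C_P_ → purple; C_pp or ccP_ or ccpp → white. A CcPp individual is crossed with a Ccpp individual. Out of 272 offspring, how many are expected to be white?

Cross: CcPp × Ccpp — consider each gene separately:
C gene: Cc × Cc → 1 CC, 2 Cc, 1 cc → 3 C_ : 1 cc (out of 4)
P gene: Pp × pp → 2 Pp, 2 pp → 2 P_ : 2 pp (out of 4)
Genotype classes (out of 4 × 4 = 16): C_P_ = 3×2 = 6; C_pp = 3×2 = 6; ccP_ = 1×2 = 2; ccpp = 1×2 = 2
Apply the phenotype rules: C_P_ (6) → purple; C_pp (6) + ccP_ (2) + ccpp (2) → white
Phenotype counts (out of 16): 6 purple, 10 white
white: 10 out of 16 → fraction 5/8
Expected count = 5/8 × 272 = 170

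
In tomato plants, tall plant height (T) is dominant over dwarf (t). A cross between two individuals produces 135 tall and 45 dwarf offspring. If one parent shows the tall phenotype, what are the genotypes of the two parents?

Observed offspring: 135 tall, 45 dwarf
The observed ratio simplifies to 3:1. Dwarf (tt) offspring appear, so each parent must contribute one t allele. The parent stated to show tall carries T, so it is Tt. The other parent is then either Tt or tt: Tt × tt would give a 1:1 split, whereas Tt × Tt gives 3:1 — matching the data. So both parents are heterozygous (Tt × Tt).
Parent genotypes: Tt × Tt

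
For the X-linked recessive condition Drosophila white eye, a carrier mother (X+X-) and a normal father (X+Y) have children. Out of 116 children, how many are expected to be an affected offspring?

Cross: X+X- × X+Y
Offspring: 1 X+X+, 1 X+Y, 1 X+X-, 1 X-Y
Probability of an affected offspring: 1/4
Expected count = 1/4 × 116 = 29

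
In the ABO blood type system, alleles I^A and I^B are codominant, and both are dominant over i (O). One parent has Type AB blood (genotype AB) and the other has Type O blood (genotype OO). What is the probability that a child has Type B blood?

Cross: AB × OO
Possible offspring genotypes: 2 AO, 2 BO
Blood type counts: 2 Type A, 2 Type B
Probability of Type B: 2/4 = 1/2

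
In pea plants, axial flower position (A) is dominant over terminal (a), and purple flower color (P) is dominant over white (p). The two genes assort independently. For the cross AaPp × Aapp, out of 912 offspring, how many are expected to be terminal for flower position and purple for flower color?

Dihybrid cross AaPp × Aapp — consider each gene separately:
flower position: Aa × Aa → 1 AA, 2 Aa, 1 aa → 3 A_ : 1 aa (out of 4)
flower color: Pp × pp → 2 Pp, 2 pp → 2 P_ : 2 pp (out of 4)
Looking for: terminal (aa) and purple (P_)
P(terminal) = 1/4, P(purple) = 2/4
P(both) = 1/4 × 2/4 = 2/16 = 1/8
Expected count = 1/8 × 912 = 114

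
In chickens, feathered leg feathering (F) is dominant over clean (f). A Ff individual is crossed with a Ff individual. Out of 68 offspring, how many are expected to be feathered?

Punnett square for Ff × Ff:
Offspring genotypes: 1 FF, 2 Ff, 1 ff
feathered: 3, clean: 1
feathered: 3 out of 4 → fraction 3/4
Expected count = 3/4 × 68 = 51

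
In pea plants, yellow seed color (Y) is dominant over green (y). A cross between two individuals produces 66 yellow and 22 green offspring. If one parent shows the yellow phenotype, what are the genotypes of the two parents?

Observed offspring: 66 yellow, 22 green
The observed ratio simplifies to 3:1. Green (yy) offspring appear, so each parent must contribute one y allele. The parent stated to show yellow carries Y, so it is Yy. The other parent is then either Yy or yy: Yy × yy would give a 1:1 split, whereas Yy × Yy gives 3:1 — matching the data. So both parents are heterozygous (Yy × Yy).
Parent genotypes: Yy × Yy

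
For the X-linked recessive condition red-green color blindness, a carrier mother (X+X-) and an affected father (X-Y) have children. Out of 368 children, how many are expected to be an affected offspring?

Cross: X+X- × X-Y
Offspring: 1 X+X-, 1 X+Y, 1 X-X-, 1 X-Y
Probability of an affected offspring: 2/4 = 1/2
Expected count = 1/2 × 368 = 184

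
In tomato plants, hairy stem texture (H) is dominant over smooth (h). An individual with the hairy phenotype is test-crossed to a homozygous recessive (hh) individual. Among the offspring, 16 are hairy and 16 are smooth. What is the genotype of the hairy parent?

Test cross: ? × hh
Offspring: 16 hairy, 16 smooth — approximately 1:1.
A 1:1 ratio in a test cross indicates the unknown parent is heterozygous (Hh).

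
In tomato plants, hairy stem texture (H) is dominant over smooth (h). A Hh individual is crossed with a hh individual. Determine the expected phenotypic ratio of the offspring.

Punnett square for Hh × hh:
Offspring genotypes: 2 Hh, 2 hh
hairy: 2, smooth: 2
Ratio: 1:1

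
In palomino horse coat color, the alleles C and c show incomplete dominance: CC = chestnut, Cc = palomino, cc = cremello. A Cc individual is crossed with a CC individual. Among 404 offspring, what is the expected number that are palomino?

Punnett square for Cc × CC:
Offspring genotypes: 2 CC, 2 Cc
Phenotype counts: 2 chestnut, 2 palomino
palomino: 2 out of 4 → fraction 1/2
Expected count = 1/2 × 404 = 202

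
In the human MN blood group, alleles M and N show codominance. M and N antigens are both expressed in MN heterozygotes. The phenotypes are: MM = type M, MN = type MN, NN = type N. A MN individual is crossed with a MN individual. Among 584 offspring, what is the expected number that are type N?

Punnett square for MN × MN:
Offspring genotypes: 1 MM, 2 MN, 1 NN
Phenotype counts: 1 type M, 2 type MN, 1 type N
type N: 1 out of 4 → fraction 1/4
Expected count = 1/4 × 584 = 146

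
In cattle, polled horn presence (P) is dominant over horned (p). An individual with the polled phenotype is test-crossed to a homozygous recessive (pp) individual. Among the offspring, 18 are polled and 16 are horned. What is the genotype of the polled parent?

Test cross: ? × pp
Offspring: 18 polled, 16 horned — approximately 1:1.
A 1:1 ratio in a test cross indicates the unknown parent is heterozygous (Pp).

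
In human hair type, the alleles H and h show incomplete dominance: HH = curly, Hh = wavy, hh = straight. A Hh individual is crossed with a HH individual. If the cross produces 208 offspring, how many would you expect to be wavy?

Punnett square for Hh × HH:
Offspring genotypes: 2 HH, 2 Hh
Phenotype counts: 2 curly, 2 wavy
wavy: 2 out of 4 → fraction 1/2
Expected count = 1/2 × 208 = 104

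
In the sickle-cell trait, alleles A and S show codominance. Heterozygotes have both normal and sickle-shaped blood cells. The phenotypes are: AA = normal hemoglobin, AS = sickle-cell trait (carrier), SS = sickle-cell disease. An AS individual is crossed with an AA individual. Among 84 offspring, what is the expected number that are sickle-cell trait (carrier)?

Punnett square for AS × AA:
Offspring genotypes: 2 AA, 2 AS
Phenotype counts: 2 normal hemoglobin, 2 sickle-cell trait (carrier)
sickle-cell trait (carrier): 2 out of 4 → fraction 1/2
Expected count = 1/2 × 84 = 42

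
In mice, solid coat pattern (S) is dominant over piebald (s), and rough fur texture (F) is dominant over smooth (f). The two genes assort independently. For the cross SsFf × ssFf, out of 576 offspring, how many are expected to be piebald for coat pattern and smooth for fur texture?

Dihybrid cross SsFf × ssFf — consider each gene separately:
coat pattern: Ss × ss → 2 Ss, 2 ss → 2 S_ : 2 ss (out of 4)
fur texture: Ff × Ff → 1 FF, 2 Ff, 1 ff → 3 F_ : 1 ff (out of 4)
Looking for: piebald (ss) and smooth (ff)
P(piebald) = 2/4, P(smooth) = 1/4
P(both) = 2/4 × 1/4 = 2/16 = 1/8
Expected count = 1/8 × 576 = 72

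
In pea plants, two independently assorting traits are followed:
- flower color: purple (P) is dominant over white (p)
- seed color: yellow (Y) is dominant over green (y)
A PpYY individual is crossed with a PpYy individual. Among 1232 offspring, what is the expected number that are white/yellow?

Dihybrid cross PpYY × PpYy — consider each gene separately:
flower color: Pp × Pp → 1 PP, 2 Pp, 1 pp → 3 P_ : 1 pp (out of 4)
seed color: YY × Yy → 2 YY, 2 Yy → 4 Y_ (out of 4)
Combine (counts out of 4 × 4 = 16): purple/yellow (P_Y_) = 3×4 = 12; white/yellow (ppY_) = 1×4 = 4
Phenotype counts (out of 16): 12 purple/yellow, 4 white/yellow
white/yellow: 4 out of 16 → fraction 1/4
Expected count = 1/4 × 1232 = 308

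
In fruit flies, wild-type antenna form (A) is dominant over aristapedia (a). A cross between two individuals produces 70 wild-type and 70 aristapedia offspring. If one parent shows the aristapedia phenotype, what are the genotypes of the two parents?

Observed offspring: 70 wild-type, 70 aristapedia
The observed ratio simplifies to 1:1. One parent shows aristapedia, so its genotype must be aa. A 1:1 offspring split requires the other parent to be heterozygous (Aa).
Parent genotypes: aa × Aa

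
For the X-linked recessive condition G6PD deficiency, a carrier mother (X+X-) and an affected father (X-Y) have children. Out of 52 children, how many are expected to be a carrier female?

Cross: X+X- × X-Y
Offspring: 1 X+X-, 1 X+Y, 1 X-X-, 1 X-Y
Probability of a carrier female: 1/4
Expected count = 1/4 × 52 = 13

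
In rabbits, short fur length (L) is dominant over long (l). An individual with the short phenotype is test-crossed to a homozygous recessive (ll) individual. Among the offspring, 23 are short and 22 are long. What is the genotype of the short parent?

Test cross: ? × ll
Offspring: 23 short, 22 long — approximately 1:1.
A 1:1 ratio in a test cross indicates the unknown parent is heterozygous (Ll).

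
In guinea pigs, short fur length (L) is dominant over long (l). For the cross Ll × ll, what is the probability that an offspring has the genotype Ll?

Punnett square for Ll × ll:
Offspring genotypes: 2 Ll, 2 ll
Total offspring: 4
Count with target: 2
Probability: 2/4 = 1/2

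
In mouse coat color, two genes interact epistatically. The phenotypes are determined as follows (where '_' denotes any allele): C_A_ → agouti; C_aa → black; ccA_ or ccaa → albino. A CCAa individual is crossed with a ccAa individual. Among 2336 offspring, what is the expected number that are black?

Cross: CCAa × ccAa — consider each gene separately:
C gene: CC × cc → 4 Cc → 4 C_ (out of 4)
A gene: Aa × Aa → 1 AA, 2 Aa, 1 aa → 3 A_ : 1 aa (out of 4)
Genotype classes (out of 4 × 4 = 16): C_A_ = 4×3 = 12; C_aa = 4×1 = 4
Apply the phenotype rules: C_A_ (12) → agouti; C_aa (4) → black
Phenotype counts (out of 16): 12 agouti, 4 black
black: 4 out of 16 → fraction 1/4
Expected count = 1/4 × 2336 = 584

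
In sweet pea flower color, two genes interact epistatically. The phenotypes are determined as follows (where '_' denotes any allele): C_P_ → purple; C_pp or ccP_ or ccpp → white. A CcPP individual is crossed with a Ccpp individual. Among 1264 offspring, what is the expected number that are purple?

Cross: CcPP × Ccpp — consider each gene separately:
C gene: Cc × Cc → 1 CC, 2 Cc, 1 cc → 3 C_ : 1 cc (out of 4)
P gene: PP × pp → 4 Pp → 4 P_ (out of 4)
Genotype classes (out of 4 × 4 = 16): C_P_ = 3×4 = 12; ccP_ = 1×4 = 4
Apply the phenotype rules: C_P_ (12) → purple; ccP_ (4) → white
Phenotype counts (out of 16): 12 purple, 4 white
purple: 12 out of 16 → fraction 3/4
Expected count = 3/4 × 1264 = 948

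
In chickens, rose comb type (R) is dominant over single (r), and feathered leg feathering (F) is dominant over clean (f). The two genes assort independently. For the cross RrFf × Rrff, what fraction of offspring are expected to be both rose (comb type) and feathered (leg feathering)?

Dihybrid cross RrFf × Rrff — consider each gene separately:
comb type: Rr × Rr → 1 RR, 2 Rr, 1 rr → 3 R_ : 1 rr (out of 4)
leg feathering: Ff × ff → 2 Ff, 2 ff → 2 F_ : 2 ff (out of 4)
Looking for: rose (R_) and feathered (F_)
P(rose) = 3/4, P(feathered) = 2/4
P(both) = 3/4 × 2/4 = 6/16 = 3/8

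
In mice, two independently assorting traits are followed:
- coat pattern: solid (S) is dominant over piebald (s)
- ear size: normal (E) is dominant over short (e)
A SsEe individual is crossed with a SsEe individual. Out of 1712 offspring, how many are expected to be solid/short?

Dihybrid cross SsEe × SsEe — consider each gene separately:
coat pattern: Ss × Ss → 1 SS, 2 Ss, 1 ss → 3 S_ : 1 ss (out of 4)
ear size: Ee × Ee → 1 EE, 2 Ee, 1 ee → 3 E_ : 1 ee (out of 4)
Combine (counts out of 4 × 4 = 16): solid/normal (S_E_) = 3×3 = 9; solid/short (S_ee) = 3×1 = 3; piebald/normal (ssE_) = 1×3 = 3; piebald/short (ssee) = 1×1 = 1
Phenotype counts (out of 16): 9 solid/normal, 3 solid/short, 3 piebald/normal, 1 piebald/short
solid/short: 3 out of 16 → fraction 3/16
Expected count = 3/16 × 1712 = 321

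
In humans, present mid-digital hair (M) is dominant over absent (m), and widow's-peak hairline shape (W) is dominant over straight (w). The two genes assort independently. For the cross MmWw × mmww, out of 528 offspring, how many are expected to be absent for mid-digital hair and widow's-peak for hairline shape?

Dihybrid cross MmWw × mmww — consider each gene separately:
mid-digital hair: Mm × mm → 2 Mm, 2 mm → 2 M_ : 2 mm (out of 4)
hairline shape: Ww × ww → 2 Ww, 2 ww → 2 W_ : 2 ww (out of 4)
Looking for: absent (mm) and widow's-peak (W_)
P(absent) = 2/4, P(widow's-peak) = 2/4
P(both) = 2/4 × 2/4 = 4/16 = 1/4
Expected count = 1/4 × 528 = 132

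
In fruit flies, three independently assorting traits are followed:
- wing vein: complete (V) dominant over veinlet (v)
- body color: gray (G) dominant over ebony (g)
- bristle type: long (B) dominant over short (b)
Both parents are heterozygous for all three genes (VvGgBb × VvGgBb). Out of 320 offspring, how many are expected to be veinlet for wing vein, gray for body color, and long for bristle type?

Trihybrid cross: VvGgBb × VvGgBb
Each trait segregates independently with a 3:1 phenotypic ratio, so each gene contributes 3/4 (dominant) or 1/4 (recessive).
Target: veinlet (wing vein), gray (body color), long (bristle type)
Probability = product of independent per-trait probabilities
= 1/4 × 3/4 × 3/4 = 9/64
Expected count = 9/64 × 320 = 45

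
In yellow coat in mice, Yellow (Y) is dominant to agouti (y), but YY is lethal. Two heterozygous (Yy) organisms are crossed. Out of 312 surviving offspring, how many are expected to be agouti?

Cross: Yy × Yy
Punnett square offspring (before lethality): 1 YY, 2 Yy, 1 yy
The YY genotype is lethal (embryos die); surviving offspring: 2 Yy, 1 yy
agouti: 1 out of 3 → fraction 1/3
Expected count = 1/3 × 312 = 104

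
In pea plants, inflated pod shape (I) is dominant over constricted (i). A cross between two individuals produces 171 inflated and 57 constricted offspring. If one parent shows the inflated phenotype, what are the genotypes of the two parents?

Observed offspring: 171 inflated, 57 constricted
The observed ratio simplifies to 3:1. Constricted (ii) offspring appear, so each parent must contribute one i allele. The parent stated to show inflated carries I, so it is Ii. The other parent is then either Ii or ii: Ii × ii would give a 1:1 split, whereas Ii × Ii gives 3:1 — matching the data. So both parents are heterozygous (Ii × Ii).
Parent genotypes: Ii × Ii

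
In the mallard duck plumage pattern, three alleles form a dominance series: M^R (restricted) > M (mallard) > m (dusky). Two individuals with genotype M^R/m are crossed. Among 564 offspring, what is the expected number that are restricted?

Cross: M^R/m × M^R/m
Allele dominance: M^R > M > m
Offspring genotypes: 1 M^R/M^R, 2 M^R/m, 1 m/m
Phenotype counts: 3 restricted, 1 dusky
restricted: 3 out of 4 → fraction 3/4
Expected count = 3/4 × 564 = 423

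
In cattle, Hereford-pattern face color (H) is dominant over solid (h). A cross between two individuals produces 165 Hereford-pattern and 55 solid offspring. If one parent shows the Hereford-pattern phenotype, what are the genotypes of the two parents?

Observed offspring: 165 Hereford-pattern, 55 solid
The observed ratio simplifies to 3:1. Solid (hh) offspring appear, so each parent must contribute one h allele. The parent stated to show Hereford-pattern carries H, so it is Hh. The other parent is then either Hh or hh: Hh × hh would give a 1:1 split, whereas Hh × Hh gives 3:1 — matching the data. So both parents are heterozygous (Hh × Hh).
Parent genotypes: Hh × Hh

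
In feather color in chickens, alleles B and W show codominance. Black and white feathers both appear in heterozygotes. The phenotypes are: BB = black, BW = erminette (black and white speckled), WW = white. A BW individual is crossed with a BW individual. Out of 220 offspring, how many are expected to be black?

Punnett square for BW × BW:
Offspring genotypes: 1 BB, 2 BW, 1 WW
Phenotype counts: 1 black, 2 erminette (black and white speckled), 1 white
black: 1 out of 4 → fraction 1/4
Expected count = 1/4 × 220 = 55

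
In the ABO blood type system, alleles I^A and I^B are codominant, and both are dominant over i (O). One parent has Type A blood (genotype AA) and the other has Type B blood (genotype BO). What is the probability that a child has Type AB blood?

Cross: AA × BO
Possible offspring genotypes: 2 AB, 2 AO
Blood type counts: 2 Type AB, 2 Type A
Probability of Type AB: 2/4 = 1/2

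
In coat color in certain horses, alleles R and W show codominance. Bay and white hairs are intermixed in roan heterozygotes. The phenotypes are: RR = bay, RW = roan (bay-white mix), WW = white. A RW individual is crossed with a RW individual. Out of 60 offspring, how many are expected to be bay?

Punnett square for RW × RW:
Offspring genotypes: 1 RR, 2 RW, 1 WW
Phenotype counts: 1 bay, 2 roan (bay-white mix), 1 white
bay: 1 out of 4 → fraction 1/4
Expected count = 1/4 × 60 = 15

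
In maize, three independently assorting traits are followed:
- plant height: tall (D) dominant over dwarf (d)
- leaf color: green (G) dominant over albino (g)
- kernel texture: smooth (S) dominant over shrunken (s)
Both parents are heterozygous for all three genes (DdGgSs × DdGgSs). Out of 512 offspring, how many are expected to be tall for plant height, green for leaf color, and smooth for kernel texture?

Trihybrid cross: DdGgSs × DdGgSs
Each trait segregates independently with a 3:1 phenotypic ratio, so each gene contributes 3/4 (dominant) or 1/4 (recessive).
Target: tall (plant height), green (leaf color), smooth (kernel texture)
Probability = product of independent per-trait probabilities
= 3/4 × 3/4 × 3/4 = 27/64
Expected count = 27/64 × 512 = 216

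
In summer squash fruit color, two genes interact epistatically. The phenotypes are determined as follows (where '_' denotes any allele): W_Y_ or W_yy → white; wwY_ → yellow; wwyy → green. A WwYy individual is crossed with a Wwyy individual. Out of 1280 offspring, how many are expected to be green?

Cross: WwYy × Wwyy — consider each gene separately:
W gene: Ww × Ww → 1 WW, 2 Ww, 1 ww → 3 W_ : 1 ww (out of 4)
Y gene: Yy × yy → 2 Yy, 2 yy → 2 Y_ : 2 yy (out of 4)
Genotype classes (out of 4 × 4 = 16): W_Y_ = 3×2 = 6; W_yy = 3×2 = 6; wwY_ = 1×2 = 2; wwyy = 1×2 = 2
Apply the phenotype rules: W_Y_ (6) + W_yy (6) → white; wwY_ (2) → yellow; wwyy (2) → green
Phenotype counts (out of 16): 12 white, 2 yellow, 2 green
green: 2 out of 16 → fraction 1/8
Expected count = 1/8 × 1280 = 160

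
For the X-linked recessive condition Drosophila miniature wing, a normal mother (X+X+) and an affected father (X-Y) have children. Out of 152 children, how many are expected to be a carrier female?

Cross: X+X+ × X-Y
Offspring: 2 X+X-, 2 X+Y
Probability of a carrier female: 2/4 = 1/2
Expected count = 1/2 × 152 = 76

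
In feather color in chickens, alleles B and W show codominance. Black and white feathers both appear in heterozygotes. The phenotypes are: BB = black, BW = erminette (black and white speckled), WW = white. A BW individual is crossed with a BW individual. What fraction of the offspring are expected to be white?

Punnett square for BW × BW:
Offspring genotypes: 1 BB, 2 BW, 1 WW
Phenotype counts: 1 black, 2 erminette (black and white speckled), 1 white
white: 1 out of 4
Probability: 1/4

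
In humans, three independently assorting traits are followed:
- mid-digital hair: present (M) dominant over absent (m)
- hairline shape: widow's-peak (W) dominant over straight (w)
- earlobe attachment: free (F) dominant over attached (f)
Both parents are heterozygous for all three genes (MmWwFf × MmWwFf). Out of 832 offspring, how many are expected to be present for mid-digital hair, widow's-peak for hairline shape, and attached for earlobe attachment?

Trihybrid cross: MmWwFf × MmWwFf
Each trait segregates independently with a 3:1 phenotypic ratio, so each gene contributes 3/4 (dominant) or 1/4 (recessive).
Target: present (mid-digital hair), widow's-peak (hairline shape), attached (earlobe attachment)
Probability = product of independent per-trait probabilities
= 3/4 × 3/4 × 1/4 = 9/64
Expected count = 9/64 × 832 = 117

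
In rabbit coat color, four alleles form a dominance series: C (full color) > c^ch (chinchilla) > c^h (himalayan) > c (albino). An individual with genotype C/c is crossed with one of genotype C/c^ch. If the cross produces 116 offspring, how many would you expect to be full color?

Cross: C/c × C/c^ch
Allele dominance: C > c^ch > c^h > c
Offspring genotypes: 1 C/C, 1 C/c^ch, 1 C/c, 1 c^ch/c
Phenotype counts: 3 full color, 1 chinchilla
full color: 3 out of 4 → fraction 3/4
Expected count = 3/4 × 116 = 87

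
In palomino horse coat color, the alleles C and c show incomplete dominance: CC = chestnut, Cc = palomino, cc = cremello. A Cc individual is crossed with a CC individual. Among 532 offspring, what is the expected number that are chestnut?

Punnett square for Cc × CC:
Offspring genotypes: 2 CC, 2 Cc
Phenotype counts: 2 chestnut, 2 palomino
chestnut: 2 out of 4 → fraction 1/2
Expected count = 1/2 × 532 = 266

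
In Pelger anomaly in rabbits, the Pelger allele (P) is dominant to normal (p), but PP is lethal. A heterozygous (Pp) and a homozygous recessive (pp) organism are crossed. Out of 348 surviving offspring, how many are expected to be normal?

Cross: Pp × pp
Punnett square offspring (before lethality): 2 Pp, 2 pp
No PP offspring are produced in this cross.
normal: 2 out of 4 → fraction 1/2
Expected count = 1/2 × 348 = 174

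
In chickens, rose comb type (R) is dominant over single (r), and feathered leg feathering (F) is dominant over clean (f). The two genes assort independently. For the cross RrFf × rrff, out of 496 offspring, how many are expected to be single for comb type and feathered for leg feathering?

Dihybrid cross RrFf × rrff — consider each gene separately:
comb type: Rr × rr → 2 Rr, 2 rr → 2 R_ : 2 rr (out of 4)
leg feathering: Ff × ff → 2 Ff, 2 ff → 2 F_ : 2 ff (out of 4)
Looking for: single (rr) and feathered (F_)
P(single) = 2/4, P(feathered) = 2/4
P(both) = 2/4 × 2/4 = 4/16 = 1/4
Expected count = 1/4 × 496 = 124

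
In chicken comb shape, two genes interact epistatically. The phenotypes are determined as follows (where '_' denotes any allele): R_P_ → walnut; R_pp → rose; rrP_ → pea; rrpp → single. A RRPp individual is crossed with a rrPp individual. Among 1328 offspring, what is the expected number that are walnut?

Cross: RRPp × rrPp — consider each gene separately:
R gene: RR × rr → 4 Rr → 4 R_ (out of 4)
P gene: Pp × Pp → 1 PP, 2 Pp, 1 pp → 3 P_ : 1 pp (out of 4)
Genotype classes (out of 4 × 4 = 16): R_P_ = 4×3 = 12; R_pp = 4×1 = 4
Apply the phenotype rules: R_P_ (12) → walnut; R_pp (4) → rose
Phenotype counts (out of 16): 12 walnut, 4 rose
walnut: 12 out of 16 → fraction 3/4
Expected count = 3/4 × 1328 = 996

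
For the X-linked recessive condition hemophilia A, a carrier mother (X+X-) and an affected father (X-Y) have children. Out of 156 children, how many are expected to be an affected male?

Cross: X+X- × X-Y
Offspring: 1 X+X-, 1 X+Y, 1 X-X-, 1 X-Y
Probability of an affected male: 1/4
Expected count = 1/4 × 156 = 39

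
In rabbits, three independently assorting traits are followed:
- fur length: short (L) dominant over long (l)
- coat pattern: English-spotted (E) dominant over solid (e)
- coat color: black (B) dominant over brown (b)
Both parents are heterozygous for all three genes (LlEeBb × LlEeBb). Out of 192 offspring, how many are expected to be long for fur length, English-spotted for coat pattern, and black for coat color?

Trihybrid cross: LlEeBb × LlEeBb
Each trait segregates independently with a 3:1 phenotypic ratio, so each gene contributes 3/4 (dominant) or 1/4 (recessive).
Target: long (fur length), English-spotted (coat pattern), black (coat color)
Probability = product of independent per-trait probabilities
= 1/4 × 3/4 × 3/4 = 9/64
Expected count = 9/64 × 192 = 27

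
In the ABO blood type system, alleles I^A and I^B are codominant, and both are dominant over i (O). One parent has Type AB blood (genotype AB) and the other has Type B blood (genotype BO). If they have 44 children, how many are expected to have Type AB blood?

Cross: AB × BO
Possible offspring genotypes: 1 AB, 1 AO, 1 BB, 1 BO
Blood type counts: 1 Type AB, 1 Type A, 2 Type B
Probability of Type AB: 1/4
Expected count = 1/4 × 44 = 11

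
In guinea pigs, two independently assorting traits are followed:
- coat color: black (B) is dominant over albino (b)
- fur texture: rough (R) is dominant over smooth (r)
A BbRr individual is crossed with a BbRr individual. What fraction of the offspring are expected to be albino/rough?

Dihybrid cross BbRr × BbRr — consider each gene separately:
coat color: Bb × Bb → 1 BB, 2 Bb, 1 bb → 3 B_ : 1 bb (out of 4)
fur texture: Rr × Rr → 1 RR, 2 Rr, 1 rr → 3 R_ : 1 rr (out of 4)
Combine (counts out of 4 × 4 = 16): black/rough (B_R_) = 3×3 = 9; black/smooth (B_rr) = 3×1 = 3; albino/rough (bbR_) = 1×3 = 3; albino/smooth (bbrr) = 1×1 = 1
Phenotype counts (out of 16): 9 black/rough, 3 black/smooth, 3 albino/rough, 1 albino/smooth
albino/rough: 3 out of 16
Probability: 3/16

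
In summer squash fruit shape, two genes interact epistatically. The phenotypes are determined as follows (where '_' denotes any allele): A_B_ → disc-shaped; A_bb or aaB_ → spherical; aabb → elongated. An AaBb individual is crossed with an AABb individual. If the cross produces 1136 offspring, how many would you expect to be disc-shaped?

Cross: AaBb × AABb — consider each gene separately:
A gene: Aa × AA → 2 AA, 2 Aa → 4 A_ (out of 4)
B gene: Bb × Bb → 1 BB, 2 Bb, 1 bb → 3 B_ : 1 bb (out of 4)
Genotype classes (out of 4 × 4 = 16): A_B_ = 4×3 = 12; A_bb = 4×1 = 4
Apply the phenotype rules: A_B_ (12) → disc-shaped; A_bb (4) → spherical
Phenotype counts (out of 16): 12 disc-shaped, 4 spherical
disc-shaped: 12 out of 16 → fraction 3/4
Expected count = 3/4 × 1136 = 852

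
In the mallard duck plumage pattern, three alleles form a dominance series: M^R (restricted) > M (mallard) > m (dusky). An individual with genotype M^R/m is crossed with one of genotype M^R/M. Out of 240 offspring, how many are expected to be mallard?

Cross: M^R/m × M^R/M
Allele dominance: M^R > M > m
Offspring genotypes: 1 M^R/M^R, 1 M^R/M, 1 M^R/m, 1 M/m
Phenotype counts: 3 restricted, 1 mallard
mallard: 1 out of 4 → fraction 1/4
Expected count = 1/4 × 240 = 60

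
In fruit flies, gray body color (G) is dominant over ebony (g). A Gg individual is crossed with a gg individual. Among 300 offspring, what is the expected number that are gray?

Punnett square for Gg × gg:
Offspring genotypes: 2 Gg, 2 gg
gray: 2, ebony: 2
gray: 2 out of 4 → fraction 1/2
Expected count = 1/2 × 300 = 150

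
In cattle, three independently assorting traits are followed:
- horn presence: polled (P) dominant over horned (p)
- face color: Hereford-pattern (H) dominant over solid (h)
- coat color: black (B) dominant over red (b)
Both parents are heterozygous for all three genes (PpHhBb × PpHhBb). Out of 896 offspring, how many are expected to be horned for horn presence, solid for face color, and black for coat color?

Trihybrid cross: PpHhBb × PpHhBb
Each trait segregates independently with a 3:1 phenotypic ratio, so each gene contributes 3/4 (dominant) or 1/4 (recessive).
Target: horned (horn presence), solid (face color), black (coat color)
Probability = product of independent per-trait probabilities
= 1/4 × 1/4 × 3/4 = 3/64
Expected count = 3/64 × 896 = 42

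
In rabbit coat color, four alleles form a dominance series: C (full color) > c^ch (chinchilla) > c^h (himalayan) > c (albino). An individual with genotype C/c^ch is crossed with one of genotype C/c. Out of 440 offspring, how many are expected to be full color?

Cross: C/c^ch × C/c
Allele dominance: C > c^ch > c^h > c
Offspring genotypes: 1 C/C, 1 C/c, 1 C/c^ch, 1 c^ch/c
Phenotype counts: 3 full color, 1 chinchilla
full color: 3 out of 4 → fraction 3/4
Expected count = 3/4 × 440 = 330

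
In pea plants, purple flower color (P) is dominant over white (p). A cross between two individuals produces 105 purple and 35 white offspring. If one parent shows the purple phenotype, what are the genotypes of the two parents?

Observed offspring: 105 purple, 35 white
The observed ratio simplifies to 3:1. White (pp) offspring appear, so each parent must contribute one p allele. The parent stated to show purple carries P, so it is Pp. The other parent is then either Pp or pp: Pp × pp would give a 1:1 split, whereas Pp × Pp gives 3:1 — matching the data. So both parents are heterozygous (Pp × Pp).
Parent genotypes: Pp × Pp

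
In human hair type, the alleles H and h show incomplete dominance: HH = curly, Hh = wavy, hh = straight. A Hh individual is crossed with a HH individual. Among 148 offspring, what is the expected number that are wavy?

Punnett square for Hh × HH:
Offspring genotypes: 2 HH, 2 Hh
Phenotype counts: 2 curly, 2 wavy
wavy: 2 out of 4 → fraction 1/2
Expected count = 1/2 × 148 = 74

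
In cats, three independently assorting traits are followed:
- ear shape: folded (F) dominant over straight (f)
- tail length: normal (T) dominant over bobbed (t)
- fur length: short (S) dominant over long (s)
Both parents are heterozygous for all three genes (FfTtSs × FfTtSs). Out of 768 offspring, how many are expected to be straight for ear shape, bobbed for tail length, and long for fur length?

Trihybrid cross: FfTtSs × FfTtSs
Each trait segregates independently with a 3:1 phenotypic ratio, so each gene contributes 3/4 (dominant) or 1/4 (recessive).
Target: straight (ear shape), bobbed (tail length), long (fur length)
Probability = product of independent per-trait probabilities
= 1/4 × 1/4 × 1/4 = 1/64
Expected count = 1/64 × 768 = 12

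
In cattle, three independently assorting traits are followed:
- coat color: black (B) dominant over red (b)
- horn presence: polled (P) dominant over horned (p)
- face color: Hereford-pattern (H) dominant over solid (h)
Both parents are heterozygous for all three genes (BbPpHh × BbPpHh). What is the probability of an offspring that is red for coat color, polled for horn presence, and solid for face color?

Trihybrid cross: BbPpHh × BbPpHh
Each trait segregates independently with a 3:1 phenotypic ratio, so each gene contributes 3/4 (dominant) or 1/4 (recessive).
Target: red (coat color), polled (horn presence), solid (face color)
Probability = product of independent per-trait probabilities
= 1/4 × 3/4 × 1/4 = 3/64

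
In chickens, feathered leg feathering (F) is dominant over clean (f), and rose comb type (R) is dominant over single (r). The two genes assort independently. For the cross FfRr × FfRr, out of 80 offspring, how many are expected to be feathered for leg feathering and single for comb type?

Dihybrid cross FfRr × FfRr — consider each gene separately:
leg feathering: Ff × Ff → 1 FF, 2 Ff, 1 ff → 3 F_ : 1 ff (out of 4)
comb type: Rr × Rr → 1 RR, 2 Rr, 1 rr → 3 R_ : 1 rr (out of 4)
Looking for: feathered (F_) and single (rr)
P(feathered) = 3/4, P(single) = 1/4
P(both) = 3/4 × 1/4 = 3/16
Expected count = 3/16 × 80 = 15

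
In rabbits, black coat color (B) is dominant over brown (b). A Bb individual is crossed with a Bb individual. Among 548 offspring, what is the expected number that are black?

Punnett square for Bb × Bb:
Offspring genotypes: 1 BB, 2 Bb, 1 bb
black: 3, brown: 1
black: 3 out of 4 → fraction 3/4
Expected count = 3/4 × 548 = 411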